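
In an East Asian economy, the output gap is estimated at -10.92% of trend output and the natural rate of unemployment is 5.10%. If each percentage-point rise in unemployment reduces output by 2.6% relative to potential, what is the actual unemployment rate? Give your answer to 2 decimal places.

9.30%

From Okun's law, u - u* = -(output gap)/β = -(-10.92)/2.6 = 4.2 points.
So u = 5.1 + 4.2 = 9.30%.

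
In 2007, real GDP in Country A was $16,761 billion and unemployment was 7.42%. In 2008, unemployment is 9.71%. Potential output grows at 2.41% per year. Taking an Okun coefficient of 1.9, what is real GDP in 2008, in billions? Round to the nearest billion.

$16,436 billion

Δu = 9.71 - 7.42 = 2.29 points.
Okun's law (growth form): g_Y = g_Y* - β × Δu = 2.41 - 1.9 × (2.29) = 2.41 - 4.351 = -1.941%.
Real GDP in the next year = 16761 × (1 - 1.941/100) = 16761 × 0.98059 ≈ 16436 billion.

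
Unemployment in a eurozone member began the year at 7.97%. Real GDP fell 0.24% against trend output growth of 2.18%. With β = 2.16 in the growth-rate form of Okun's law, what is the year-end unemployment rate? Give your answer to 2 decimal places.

Growth-rate Okun's law: g_Y = g_Y* - β × Δu, so Δu = (g_Y* - g_Y)/β.
Δu = (2.18 + 0.24)/2.16 = 2.42/2.16 = 1.12 percentage points.
Year-end unemployment = 7.97 + 1.12 = 9.09%.

9.09%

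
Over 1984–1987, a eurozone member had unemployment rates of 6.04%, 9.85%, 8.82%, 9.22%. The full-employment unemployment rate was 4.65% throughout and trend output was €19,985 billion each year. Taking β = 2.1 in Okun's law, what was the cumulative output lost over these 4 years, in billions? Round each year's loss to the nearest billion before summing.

Year 1984: gap = -2.1 × (6.04 - 4.65) = -2.919%, loss ≈ 19985 × 2.919/100 ≈ 583.
Year 1985: gap = -2.1 × (9.85 - 4.65) = -10.92%, loss ≈ 19985 × 10.92/100 ≈ 2182.
Year 1986: gap = -2.1 × (8.82 - 4.65) = -8.757%, loss ≈ 19985 × 8.757/100 ≈ 1750.
Year 1987: gap = -2.1 × (9.22 - 4.65) = -9.597%, loss ≈ 19985 × 9.597/100 ≈ 1918.
Total lost output = 583 + 2182 + 1750 + 1918 = 6433 billion.

€6,433 billion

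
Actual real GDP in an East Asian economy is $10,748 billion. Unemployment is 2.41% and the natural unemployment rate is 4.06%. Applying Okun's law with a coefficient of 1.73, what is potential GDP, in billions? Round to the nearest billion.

Unemployment gap = 2.41 - 4.06 = -1.65 points, so output gap = -1.73 × (-1.65) = 2.8545%.
Since Y = Y* × (1 + gap/100), Y* = 10748/1.028545 ≈ 10450 billion.

$10,450 billion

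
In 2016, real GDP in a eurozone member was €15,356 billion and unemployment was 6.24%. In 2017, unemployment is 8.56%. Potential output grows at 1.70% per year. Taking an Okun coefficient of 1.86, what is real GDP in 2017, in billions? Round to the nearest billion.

Δu = 8.56 - 6.24 = 2.32 points.
Okun's law (growth form): g_Y = g_Y* - β × Δu = 1.70 - 1.86 × (2.32) = 1.7 - 4.3152 = -2.6152%.
Real GDP in the next year = 15356 × (1 - 2.6152/100) = 15356 × 0.973848 ≈ 14954 billion.

€14,954 billion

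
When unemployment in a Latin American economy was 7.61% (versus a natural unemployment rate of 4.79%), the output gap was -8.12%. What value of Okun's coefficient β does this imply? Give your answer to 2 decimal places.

β ≈ 2.88

Okun's law: output gap = -β × (u - u*).
-8.12 = -β × (7.61 - 4.79) = -β × 2.82, so β = 8.12/2.82 = 2.88.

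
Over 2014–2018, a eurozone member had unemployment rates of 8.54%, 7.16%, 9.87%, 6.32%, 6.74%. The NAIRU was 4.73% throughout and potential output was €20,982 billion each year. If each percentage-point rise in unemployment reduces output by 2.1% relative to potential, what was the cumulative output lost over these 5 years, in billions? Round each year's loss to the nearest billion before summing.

Year 2014: gap = -2.1 × (8.54 - 4.73) = -8.001%, loss ≈ 20982 × 8.001/100 ≈ 1679.
Year 2015: gap = -2.1 × (7.16 - 4.73) = -5.103%, loss ≈ 20982 × 5.103/100 ≈ 1071.
Year 2016: gap = -2.1 × (9.87 - 4.73) = -10.794%, loss ≈ 20982 × 10.794/100 ≈ 2265.
Year 2017: gap = -2.1 × (6.32 - 4.73) = -3.339%, loss ≈ 20982 × 3.339/100 ≈ 701.
Year 2018: gap = -2.1 × (6.74 - 4.73) = -4.221%, loss ≈ 20982 × 4.221/100 ≈ 886.
Total lost output = 1679 + 1071 + 2265 + 701 + 886 = 6602 billion.

€6,602 billion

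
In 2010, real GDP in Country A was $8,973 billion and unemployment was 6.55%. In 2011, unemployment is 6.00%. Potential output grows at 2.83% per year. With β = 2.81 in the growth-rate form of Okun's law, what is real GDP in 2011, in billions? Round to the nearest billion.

$9,366 billion

Δu = 6 - 6.55 = -0.55 points.
Okun's law (growth form): g_Y = g_Y* - β × Δu = 2.83 - 2.81 × (-0.55) = 2.83 + 1.5455 = 4.3755%.
Real GDP in the next year = 8973 × (1 + 4.3755/100) = 8973 × 1.043755 ≈ 9366 billion.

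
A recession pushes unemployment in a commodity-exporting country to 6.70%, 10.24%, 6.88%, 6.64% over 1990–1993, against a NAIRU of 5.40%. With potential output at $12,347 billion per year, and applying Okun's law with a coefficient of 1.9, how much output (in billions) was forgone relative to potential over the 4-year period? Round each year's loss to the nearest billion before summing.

$2,078 billion

Year 1990: gap = -1.9 × (6.7 - 5.4) = -2.47%, loss ≈ 12347 × 2.47/100 ≈ 305.
Year 1991: gap = -1.9 × (10.24 - 5.4) = -9.196%, loss ≈ 12347 × 9.196/100 ≈ 1135.
Year 1992: gap = -1.9 × (6.88 - 5.4) = -2.812%, loss ≈ 12347 × 2.812/100 ≈ 347.
Year 1993: gap = -1.9 × (6.64 - 5.4) = -2.356%, loss ≈ 12347 × 2.356/100 ≈ 291.
Total lost output = 305 + 1135 + 347 + 291 = 2078 billion.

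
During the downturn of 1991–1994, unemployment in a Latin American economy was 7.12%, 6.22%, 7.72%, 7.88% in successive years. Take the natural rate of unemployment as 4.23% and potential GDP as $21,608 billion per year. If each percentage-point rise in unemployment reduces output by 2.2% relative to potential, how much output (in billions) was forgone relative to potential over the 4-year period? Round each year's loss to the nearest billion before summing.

$5,714 billion

Year 1991: gap = -2.2 × (7.12 - 4.23) = -6.358%, loss ≈ 21608 × 6.358/100 ≈ 1374.
Year 1992: gap = -2.2 × (6.22 - 4.23) = -4.378%, loss ≈ 21608 × 4.378/100 ≈ 946.
Year 1993: gap = -2.2 × (7.72 - 4.23) = -7.678%, loss ≈ 21608 × 7.678/100 ≈ 1659.
Year 1994: gap = -2.2 × (7.88 - 4.23) = -8.03%, loss ≈ 21608 × 8.03/100 ≈ 1735.
Total lost output = 1374 + 946 + 1659 + 1735 = 5714 billion.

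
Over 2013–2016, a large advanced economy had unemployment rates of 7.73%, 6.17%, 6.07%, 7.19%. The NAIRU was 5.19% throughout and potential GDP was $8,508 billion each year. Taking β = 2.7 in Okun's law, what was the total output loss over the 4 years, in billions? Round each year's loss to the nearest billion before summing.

$1,469 billion

Year 2013: gap = -2.7 × (7.73 - 5.19) = -6.858%, loss ≈ 8508 × 6.858/100 ≈ 583.
Year 2014: gap = -2.7 × (6.17 - 5.19) = -2.646%, loss ≈ 8508 × 2.646/100 ≈ 225.
Year 2015: gap = -2.7 × (6.07 - 5.19) = -2.376%, loss ≈ 8508 × 2.376/100 ≈ 202.
Year 2016: gap = -2.7 × (7.19 - 5.19) = -5.4%, loss ≈ 8508 × 5.4/100 ≈ 459.
Total lost output = 583 + 225 + 202 + 459 = 1469 billion.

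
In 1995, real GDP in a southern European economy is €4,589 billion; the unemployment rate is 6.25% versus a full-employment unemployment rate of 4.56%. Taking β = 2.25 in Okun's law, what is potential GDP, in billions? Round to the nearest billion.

Unemployment gap = 6.25 - 4.56 = 1.69 points, so output gap = -2.25 × 1.69 = -3.8025%.
Since Y = Y* × (1 + gap/100), Y* = 4589/0.961975 ≈ 4770 billion.

€4,770 billion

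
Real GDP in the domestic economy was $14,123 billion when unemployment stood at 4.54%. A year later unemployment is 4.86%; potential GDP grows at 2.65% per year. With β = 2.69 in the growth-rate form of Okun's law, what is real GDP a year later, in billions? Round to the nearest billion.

Δu = 4.86 - 4.54 = 0.32 points.
Okun's law (growth form): g_Y = g_Y* - β × Δu = 2.65 - 2.69 × (0.32) = 2.65 - 0.8608 = 1.7892%.
Real GDP in the next year = 14123 × (1 + 1.7892/100) = 14123 × 1.017892 ≈ 14376 billion.

$14,376 billion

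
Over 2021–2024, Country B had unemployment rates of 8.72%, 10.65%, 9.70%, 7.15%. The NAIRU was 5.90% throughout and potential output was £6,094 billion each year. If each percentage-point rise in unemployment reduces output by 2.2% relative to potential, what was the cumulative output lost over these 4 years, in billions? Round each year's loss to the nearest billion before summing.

Year 2021: gap = -2.2 × (8.72 - 5.9) = -6.204%, loss ≈ 6094 × 6.204/100 ≈ 378.
Year 2022: gap = -2.2 × (10.65 - 5.9) = -10.45%, loss ≈ 6094 × 10.45/100 ≈ 637.
Year 2023: gap = -2.2 × (9.7 - 5.9) = -8.36%, loss ≈ 6094 × 8.36/100 ≈ 509.
Year 2024: gap = -2.2 × (7.15 - 5.9) = -2.75%, loss ≈ 6094 × 2.75/100 ≈ 168.
Total lost output = 378 + 637 + 509 + 168 = 1692 billion.

£1,692 billion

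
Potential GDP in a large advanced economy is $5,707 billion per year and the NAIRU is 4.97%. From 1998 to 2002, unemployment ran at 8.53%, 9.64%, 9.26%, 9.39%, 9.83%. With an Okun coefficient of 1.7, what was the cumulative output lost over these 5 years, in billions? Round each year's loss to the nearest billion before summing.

Year 1998: gap = -1.7 × (8.53 - 4.97) = -6.052%, loss ≈ 5707 × 6.052/100 ≈ 345.
Year 1999: gap = -1.7 × (9.64 - 4.97) = -7.939%, loss ≈ 5707 × 7.939/100 ≈ 453.
Year 2000: gap = -1.7 × (9.26 - 4.97) = -7.293%, loss ≈ 5707 × 7.293/100 ≈ 416.
Year 2001: gap = -1.7 × (9.39 - 4.97) = -7.514%, loss ≈ 5707 × 7.514/100 ≈ 429.
Year 2002: gap = -1.7 × (9.83 - 4.97) = -8.262%, loss ≈ 5707 × 8.262/100 ≈ 472.
Total lost output = 345 + 453 + 416 + 429 + 472 = 2115 billion.

$2,115 billion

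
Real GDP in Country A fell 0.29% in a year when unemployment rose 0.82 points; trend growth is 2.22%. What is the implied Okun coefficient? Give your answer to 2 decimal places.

β ≈ 3.06

Growth form: g_Y = g_Y* - β × Δu, so β = (g_Y* - g_Y)/Δu.
β = (2.22 + 0.29)/0.82 = 2.51/0.82 = 3.06.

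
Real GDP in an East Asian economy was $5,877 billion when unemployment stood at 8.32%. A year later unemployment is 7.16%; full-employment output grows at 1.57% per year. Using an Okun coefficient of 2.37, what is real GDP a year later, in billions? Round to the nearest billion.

$6,131 billion

Δu = 7.16 - 8.32 = -1.16 points.
Okun's law (growth form): g_Y = g_Y* - β × Δu = 1.57 - 2.37 × (-1.16) = 1.57 + 2.7492 = 4.3192%.
Real GDP in the next year = 5877 × (1 + 4.3192/100) = 5877 × 1.043192 ≈ 6131 billion.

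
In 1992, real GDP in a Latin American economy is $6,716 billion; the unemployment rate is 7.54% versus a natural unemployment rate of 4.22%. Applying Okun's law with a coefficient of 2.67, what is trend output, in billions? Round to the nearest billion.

$7,369 billion

Unemployment gap = 7.54 - 4.22 = 3.32 points, so output gap = -2.67 × 3.32 = -8.8644%.
Since Y = Y* × (1 + gap/100), Y* = 6716/0.911356 ≈ 7369 billion.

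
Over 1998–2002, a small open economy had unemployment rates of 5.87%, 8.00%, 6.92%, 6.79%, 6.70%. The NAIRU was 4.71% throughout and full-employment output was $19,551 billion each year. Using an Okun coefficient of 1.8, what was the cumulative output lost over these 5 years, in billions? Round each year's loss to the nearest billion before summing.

Year 1998: gap = -1.8 × (5.87 - 4.71) = -2.088%, loss ≈ 19551 × 2.088/100 ≈ 408.
Year 1999: gap = -1.8 × (8 - 4.71) = -5.922%, loss ≈ 19551 × 5.922/100 ≈ 1158.
Year 2000: gap = -1.8 × (6.92 - 4.71) = -3.978%, loss ≈ 19551 × 3.978/100 ≈ 778.
Year 2001: gap = -1.8 × (6.79 - 4.71) = -3.744%, loss ≈ 19551 × 3.744/100 ≈ 732.
Year 2002: gap = -1.8 × (6.7 - 4.71) = -3.582%, loss ≈ 19551 × 3.582/100 ≈ 700.
Total lost output = 408 + 1158 + 778 + 732 + 700 = 3776 billion.

$3,776 billion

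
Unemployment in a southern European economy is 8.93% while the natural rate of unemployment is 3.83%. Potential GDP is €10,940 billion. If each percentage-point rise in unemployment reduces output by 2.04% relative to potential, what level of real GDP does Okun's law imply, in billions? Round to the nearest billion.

Unemployment gap = 8.93 - 3.83 = 5.1 points, so the output gap is -2.04 × 5.1 = -10.404%.
Actual GDP = 10940 × (1 - 10.404/100) = 10940 × 0.89596 ≈ 9802 billion.

€9,802 billion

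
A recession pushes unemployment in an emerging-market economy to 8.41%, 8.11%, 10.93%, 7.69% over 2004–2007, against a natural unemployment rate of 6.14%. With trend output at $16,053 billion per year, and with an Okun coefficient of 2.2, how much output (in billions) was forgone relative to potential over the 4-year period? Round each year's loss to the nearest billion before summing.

$3,737 billion

Year 2004: gap = -2.2 × (8.41 - 6.14) = -4.994%, loss ≈ 16053 × 4.994/100 ≈ 802.
Year 2005: gap = -2.2 × (8.11 - 6.14) = -4.334%, loss ≈ 16053 × 4.334/100 ≈ 696.
Year 2006: gap = -2.2 × (10.93 - 6.14) = -10.538%, loss ≈ 16053 × 10.538/100 ≈ 1692.
Year 2007: gap = -2.2 × (7.69 - 6.14) = -3.41%, loss ≈ 16053 × 3.41/100 ≈ 547.
Total lost output = 802 + 696 + 1692 + 547 = 3737 billion.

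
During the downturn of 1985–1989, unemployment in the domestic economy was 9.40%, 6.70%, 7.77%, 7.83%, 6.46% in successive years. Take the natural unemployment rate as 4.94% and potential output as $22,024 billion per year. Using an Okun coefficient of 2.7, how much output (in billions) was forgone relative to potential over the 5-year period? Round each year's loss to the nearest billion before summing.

Year 1985: gap = -2.7 × (9.4 - 4.94) = -12.042%, loss ≈ 22024 × 12.042/100 ≈ 2652.
Year 1986: gap = -2.7 × (6.7 - 4.94) = -4.752%, loss ≈ 22024 × 4.752/100 ≈ 1047.
Year 1987: gap = -2.7 × (7.77 - 4.94) = -7.641%, loss ≈ 22024 × 7.641/100 ≈ 1683.
Year 1988: gap = -2.7 × (7.83 - 4.94) = -7.803%, loss ≈ 22024 × 7.803/100 ≈ 1719.
Year 1989: gap = -2.7 × (6.46 - 4.94) = -4.104%, loss ≈ 22024 × 4.104/100 ≈ 904.
Total lost output = 2652 + 1047 + 1683 + 1719 + 904 = 8005 billion.

$8,005 billion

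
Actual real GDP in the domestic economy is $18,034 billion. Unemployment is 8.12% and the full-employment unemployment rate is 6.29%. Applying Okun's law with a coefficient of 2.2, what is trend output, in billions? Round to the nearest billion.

$18,791 billion

Unemployment gap = 8.12 - 6.29 = 1.83 points, so output gap = -2.2 × 1.83 = -4.026%.
Since Y = Y* × (1 + gap/100), Y* = 18034/0.95974 ≈ 18791 billion.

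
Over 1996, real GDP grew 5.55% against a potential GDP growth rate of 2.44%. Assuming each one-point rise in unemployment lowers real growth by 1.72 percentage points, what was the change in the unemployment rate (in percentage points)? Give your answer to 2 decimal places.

Growth-rate Okun's law: g_Y = g_Y* - β × Δu, so Δu = (g_Y* - g_Y)/β.
Δu = (2.44 - 5.55)/1.72 = -3.11/1.72 = -1.81 percentage points.

-1.81 percentage points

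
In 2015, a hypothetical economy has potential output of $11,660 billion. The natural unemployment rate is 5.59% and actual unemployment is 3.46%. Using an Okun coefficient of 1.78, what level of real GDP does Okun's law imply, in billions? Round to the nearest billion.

Unemployment gap = 3.46 - 5.59 = -2.13 points, so the output gap is -1.78 × (-2.13) = 3.7914%.
Actual GDP = 11660 × (1 + 3.7914/100) = 11660 × 1.037914 ≈ 12102 billion.

$12,102 billion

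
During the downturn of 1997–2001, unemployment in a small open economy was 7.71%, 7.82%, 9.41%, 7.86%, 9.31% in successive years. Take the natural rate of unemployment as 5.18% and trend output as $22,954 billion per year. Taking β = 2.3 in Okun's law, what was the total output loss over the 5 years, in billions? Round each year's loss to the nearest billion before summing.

$8,558 billion

Year 1997: gap = -2.3 × (7.71 - 5.18) = -5.819%, loss ≈ 22954 × 5.819/100 ≈ 1336.
Year 1998: gap = -2.3 × (7.82 - 5.18) = -6.072%, loss ≈ 22954 × 6.072/100 ≈ 1394.
Year 1999: gap = -2.3 × (9.41 - 5.18) = -9.729%, loss ≈ 22954 × 9.729/100 ≈ 2233.
Year 2000: gap = -2.3 × (7.86 - 5.18) = -6.164%, loss ≈ 22954 × 6.164/100 ≈ 1415.
Year 2001: gap = -2.3 × (9.31 - 5.18) = -9.499%, loss ≈ 22954 × 9.499/100 ≈ 2180.
Total lost output = 1336 + 1394 + 2233 + 1415 + 2180 = 8558 billion.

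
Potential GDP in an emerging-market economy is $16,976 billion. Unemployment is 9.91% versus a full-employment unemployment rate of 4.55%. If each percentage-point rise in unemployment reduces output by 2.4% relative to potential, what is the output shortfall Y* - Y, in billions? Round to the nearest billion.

Output gap = -2.4 × (9.91 - 4.55) = -2.4 × 5.36 = -12.864%.
Actual GDP ≈ 16976 × 0.87136 ≈ 14792 billion, so the shortfall is 16976 - 14792 = 2184 billion.

$2,184 billion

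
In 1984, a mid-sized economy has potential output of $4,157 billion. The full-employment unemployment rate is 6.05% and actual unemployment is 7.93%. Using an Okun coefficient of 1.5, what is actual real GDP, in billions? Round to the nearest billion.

Unemployment gap = 7.93 - 6.05 = 1.88 points, so the output gap is -1.5 × 1.88 = -2.82%.
Actual GDP = 4157 × (1 - 2.82/100) = 4157 × 0.9718 ≈ 4040 billion.

$4,040 billion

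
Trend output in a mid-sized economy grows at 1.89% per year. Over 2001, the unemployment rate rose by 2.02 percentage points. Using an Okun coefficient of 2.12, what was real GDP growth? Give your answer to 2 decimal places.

-2.39%

Growth-rate Okun's law: g_Y = g_Y* - β × Δu.
g_Y = 1.89 - 2.12 × (2.02) = 1.89 - 4.2824 = -2.3924%, i.e. -2.39% to 2 d.p.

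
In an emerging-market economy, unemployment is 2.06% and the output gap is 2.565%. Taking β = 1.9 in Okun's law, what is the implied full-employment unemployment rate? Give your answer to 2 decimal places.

3.41%

From Okun's law, u - u* = -(output gap)/β = -(2.565)/1.9 = -1.35 points.
So u* = 2.06 + 1.35 = 3.41%.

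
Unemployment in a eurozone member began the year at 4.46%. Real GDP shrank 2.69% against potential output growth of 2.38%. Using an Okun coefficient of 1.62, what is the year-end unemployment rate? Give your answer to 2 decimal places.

7.59%

Growth-rate Okun's law: g_Y = g_Y* - β × Δu, so Δu = (g_Y* - g_Y)/β.
Δu = (2.38 + 2.69)/1.62 = 5.07/1.62 = 3.13 percentage points.
Year-end unemployment = 4.46 + 3.13 = 7.59%.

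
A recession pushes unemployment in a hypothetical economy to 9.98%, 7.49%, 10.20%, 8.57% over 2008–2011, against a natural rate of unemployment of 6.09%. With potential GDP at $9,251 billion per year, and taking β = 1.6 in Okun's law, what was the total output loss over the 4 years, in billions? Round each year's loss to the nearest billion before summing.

$1,758 billion

Year 2008: gap = -1.6 × (9.98 - 6.09) = -6.224%, loss ≈ 9251 × 6.224/100 ≈ 576.
Year 2009: gap = -1.6 × (7.49 - 6.09) = -2.24%, loss ≈ 9251 × 2.24/100 ≈ 207.
Year 2010: gap = -1.6 × (10.2 - 6.09) = -6.576%, loss ≈ 9251 × 6.576/100 ≈ 608.
Year 2011: gap = -1.6 × (8.57 - 6.09) = -3.968%, loss ≈ 9251 × 3.968/100 ≈ 367.
Total lost output = 576 + 207 + 608 + 367 = 1758 billion.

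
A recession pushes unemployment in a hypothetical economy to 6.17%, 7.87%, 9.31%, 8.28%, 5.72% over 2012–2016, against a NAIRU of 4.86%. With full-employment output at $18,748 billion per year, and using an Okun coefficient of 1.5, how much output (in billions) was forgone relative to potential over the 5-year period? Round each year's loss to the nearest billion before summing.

$3,669 billion

Year 2012: gap = -1.5 × (6.17 - 4.86) = -1.965%, loss ≈ 18748 × 1.965/100 ≈ 368.
Year 2013: gap = -1.5 × (7.87 - 4.86) = -4.515%, loss ≈ 18748 × 4.515/100 ≈ 846.
Year 2014: gap = -1.5 × (9.31 - 4.86) = -6.675%, loss ≈ 18748 × 6.675/100 ≈ 1251.
Year 2015: gap = -1.5 × (8.28 - 4.86) = -5.13%, loss ≈ 18748 × 5.13/100 ≈ 962.
Year 2016: gap = -1.5 × (5.72 - 4.86) = -1.29%, loss ≈ 18748 × 1.29/100 ≈ 242.
Total lost output = 368 + 846 + 1251 + 962 + 242 = 3669 billion.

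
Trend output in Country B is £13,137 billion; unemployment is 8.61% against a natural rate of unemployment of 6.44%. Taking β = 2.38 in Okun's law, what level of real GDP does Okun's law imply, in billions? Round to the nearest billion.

£12,459 billion

Unemployment gap = 8.61 - 6.44 = 2.17 points, so the output gap is -2.38 × 2.17 = -5.1646%.
Actual GDP = 13137 × (1 - 5.1646/100) = 13137 × 0.948354 ≈ 12459 billion.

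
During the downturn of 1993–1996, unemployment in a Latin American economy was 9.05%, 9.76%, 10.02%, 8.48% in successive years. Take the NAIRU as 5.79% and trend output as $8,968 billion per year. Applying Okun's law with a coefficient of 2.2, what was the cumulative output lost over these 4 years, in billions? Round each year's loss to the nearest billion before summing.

$2,792 billion

Year 1993: gap = -2.2 × (9.05 - 5.79) = -7.172%, loss ≈ 8968 × 7.172/100 ≈ 643.
Year 1994: gap = -2.2 × (9.76 - 5.79) = -8.734%, loss ≈ 8968 × 8.734/100 ≈ 783.
Year 1995: gap = -2.2 × (10.02 - 5.79) = -9.306%, loss ≈ 8968 × 9.306/100 ≈ 835.
Year 1996: gap = -2.2 × (8.48 - 5.79) = -5.918%, loss ≈ 8968 × 5.918/100 ≈ 531.
Total lost output = 643 + 783 + 835 + 531 = 2792 billion.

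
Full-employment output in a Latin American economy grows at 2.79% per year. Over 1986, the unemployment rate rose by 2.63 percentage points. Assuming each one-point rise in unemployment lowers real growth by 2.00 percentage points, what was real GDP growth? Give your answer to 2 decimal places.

Growth-rate Okun's law: g_Y = g_Y* - β × Δu.
g_Y = 2.79 - 2.00 × (2.63) = 2.79 - 5.26 = -2.47%, i.e. -2.47% to 2 d.p.

-2.47%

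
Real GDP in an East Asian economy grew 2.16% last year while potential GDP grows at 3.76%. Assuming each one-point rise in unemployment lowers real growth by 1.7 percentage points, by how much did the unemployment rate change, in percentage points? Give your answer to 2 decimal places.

Growth-rate Okun's law: g_Y = g_Y* - β × Δu, so Δu = (g_Y* - g_Y)/β.
Δu = (3.76 - 2.16)/1.7 = 1.6/1.7 = 0.94 percentage points.

0.94 percentage points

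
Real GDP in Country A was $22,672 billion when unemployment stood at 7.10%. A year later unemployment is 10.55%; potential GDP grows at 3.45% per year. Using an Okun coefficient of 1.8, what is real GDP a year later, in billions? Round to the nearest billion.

Δu = 10.55 - 7.1 = 3.45 points.
Okun's law (growth form): g_Y = g_Y* - β × Δu = 3.45 - 1.8 × (3.45) = 3.45 - 6.21 = -2.76%.
Real GDP in the next year = 22672 × (1 - 2.76/100) = 22672 × 0.9724 ≈ 22046 billion.

$22,046 billion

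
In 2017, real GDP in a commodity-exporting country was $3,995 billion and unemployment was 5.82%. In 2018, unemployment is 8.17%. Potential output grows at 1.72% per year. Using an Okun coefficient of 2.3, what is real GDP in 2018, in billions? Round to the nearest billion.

$3,848 billion

Δu = 8.17 - 5.82 = 2.35 points.
Okun's law (growth form): g_Y = g_Y* - β × Δu = 1.72 - 2.3 × (2.35) = 1.72 - 5.405 = -3.685%.
Real GDP in the next year = 3995 × (1 - 3.685/100) = 3995 × 0.96315 ≈ 3848 billion.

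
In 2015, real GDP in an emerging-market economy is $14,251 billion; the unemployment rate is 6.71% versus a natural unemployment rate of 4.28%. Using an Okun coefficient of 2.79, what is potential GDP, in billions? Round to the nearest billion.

$15,287 billion

Unemployment gap = 6.71 - 4.28 = 2.43 points, so output gap = -2.79 × 2.43 = -6.7797%.
Since Y = Y* × (1 + gap/100), Y* = 14251/0.932203 ≈ 15287 billion.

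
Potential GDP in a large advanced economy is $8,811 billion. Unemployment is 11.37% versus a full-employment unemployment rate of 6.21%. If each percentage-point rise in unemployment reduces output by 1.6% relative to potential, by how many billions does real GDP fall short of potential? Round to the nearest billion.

Output gap = -1.6 × (11.37 - 6.21) = -1.6 × 5.16 = -8.256%.
Actual GDP ≈ 8811 × 0.91744 ≈ 8084 billion, so the shortfall is 8811 - 8084 = 727 billion.

$727 billion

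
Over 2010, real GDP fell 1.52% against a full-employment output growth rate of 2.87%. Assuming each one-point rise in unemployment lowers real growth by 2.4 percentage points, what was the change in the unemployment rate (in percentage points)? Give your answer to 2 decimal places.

1.83 percentage points

Growth-rate Okun's law: g_Y = g_Y* - β × Δu, so Δu = (g_Y* - g_Y)/β.
Δu = (2.87 + 1.52)/2.4 = 4.39/2.4 = 1.83 percentage points.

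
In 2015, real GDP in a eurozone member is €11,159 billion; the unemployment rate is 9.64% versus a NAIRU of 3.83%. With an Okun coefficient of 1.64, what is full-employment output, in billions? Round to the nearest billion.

€12,334 billion

Unemployment gap = 9.64 - 3.83 = 5.81 points, so output gap = -1.64 × 5.81 = -9.5284%.
Since Y = Y* × (1 + gap/100), Y* = 11159/0.904716 ≈ 12334 billion.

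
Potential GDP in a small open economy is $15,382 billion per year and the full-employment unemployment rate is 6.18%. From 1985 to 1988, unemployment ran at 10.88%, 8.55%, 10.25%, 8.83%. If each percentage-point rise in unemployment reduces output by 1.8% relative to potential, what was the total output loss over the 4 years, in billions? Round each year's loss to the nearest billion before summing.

$3,818 billion

Year 1985: gap = -1.8 × (10.88 - 6.18) = -8.46%, loss ≈ 15382 × 8.46/100 ≈ 1301.
Year 1986: gap = -1.8 × (8.55 - 6.18) = -4.266%, loss ≈ 15382 × 4.266/100 ≈ 656.
Year 1987: gap = -1.8 × (10.25 - 6.18) = -7.326%, loss ≈ 15382 × 7.326/100 ≈ 1127.
Year 1988: gap = -1.8 × (8.83 - 6.18) = -4.77%, loss ≈ 15382 × 4.77/100 ≈ 734.
Total lost output = 1301 + 656 + 1127 + 734 = 3818 billion.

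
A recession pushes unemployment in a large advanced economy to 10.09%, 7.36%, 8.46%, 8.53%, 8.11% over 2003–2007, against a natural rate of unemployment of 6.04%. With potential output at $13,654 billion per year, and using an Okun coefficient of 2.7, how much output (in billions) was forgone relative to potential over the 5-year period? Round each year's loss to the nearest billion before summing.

$4,553 billion

Year 2003: gap = -2.7 × (10.09 - 6.04) = -10.935%, loss ≈ 13654 × 10.935/100 ≈ 1493.
Year 2004: gap = -2.7 × (7.36 - 6.04) = -3.564%, loss ≈ 13654 × 3.564/100 ≈ 487.
Year 2005: gap = -2.7 × (8.46 - 6.04) = -6.534%, loss ≈ 13654 × 6.534/100 ≈ 892.
Year 2006: gap = -2.7 × (8.53 - 6.04) = -6.723%, loss ≈ 13654 × 6.723/100 ≈ 918.
Year 2007: gap = -2.7 × (8.11 - 6.04) = -5.589%, loss ≈ 13654 × 5.589/100 ≈ 763.
Total lost output = 1493 + 487 + 892 + 918 + 763 = 4553 billion.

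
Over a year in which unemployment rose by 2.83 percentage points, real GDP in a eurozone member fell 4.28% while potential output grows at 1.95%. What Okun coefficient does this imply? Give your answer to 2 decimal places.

Growth form: g_Y = g_Y* - β × Δu, so β = (g_Y* - g_Y)/Δu.
β = (1.95 + 4.28)/2.83 = 6.23/2.83 = 2.20.

β ≈ 2.20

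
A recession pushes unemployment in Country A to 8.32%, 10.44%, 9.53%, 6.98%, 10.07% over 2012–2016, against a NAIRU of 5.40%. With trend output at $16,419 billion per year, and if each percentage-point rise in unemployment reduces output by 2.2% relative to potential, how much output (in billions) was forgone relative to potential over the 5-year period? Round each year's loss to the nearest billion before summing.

$6,626 billion

Year 2012: gap = -2.2 × (8.32 - 5.4) = -6.424%, loss ≈ 16419 × 6.424/100 ≈ 1055.
Year 2013: gap = -2.2 × (10.44 - 5.4) = -11.088%, loss ≈ 16419 × 11.088/100 ≈ 1821.
Year 2014: gap = -2.2 × (9.53 - 5.4) = -9.086%, loss ≈ 16419 × 9.086/100 ≈ 1492.
Year 2015: gap = -2.2 × (6.98 - 5.4) = -3.476%, loss ≈ 16419 × 3.476/100 ≈ 571.
Year 2016: gap = -2.2 × (10.07 - 5.4) = -10.274%, loss ≈ 16419 × 10.274/100 ≈ 1687.
Total lost output = 1055 + 1821 + 1492 + 571 + 1687 = 6626 billion.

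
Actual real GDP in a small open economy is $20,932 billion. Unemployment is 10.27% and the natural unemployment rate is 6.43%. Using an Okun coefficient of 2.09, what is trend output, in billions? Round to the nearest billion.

Unemployment gap = 10.27 - 6.43 = 3.84 points, so output gap = -2.09 × 3.84 = -8.0256%.
Since Y = Y* × (1 + gap/100), Y* = 20932/0.919744 ≈ 22759 billion.

$22,759 billion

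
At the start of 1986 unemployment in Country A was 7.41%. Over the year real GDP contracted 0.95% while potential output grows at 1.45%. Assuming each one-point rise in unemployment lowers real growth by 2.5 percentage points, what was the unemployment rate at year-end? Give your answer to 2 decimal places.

8.37%

Growth-rate Okun's law: g_Y = g_Y* - β × Δu, so Δu = (g_Y* - g_Y)/β.
Δu = (1.45 + 0.95)/2.5 = 2.4/2.5 = 0.96 percentage points.
Year-end unemployment = 7.41 + 0.96 = 8.37%.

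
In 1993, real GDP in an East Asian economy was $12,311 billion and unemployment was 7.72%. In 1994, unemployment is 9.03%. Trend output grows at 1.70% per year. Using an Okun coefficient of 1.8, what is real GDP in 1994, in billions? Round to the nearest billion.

Δu = 9.03 - 7.72 = 1.31 points.
Okun's law (growth form): g_Y = g_Y* - β × Δu = 1.70 - 1.8 × (1.31) = 1.7 - 2.358 = -0.658%.
Real GDP in the next year = 12311 × (1 - 0.658/100) = 12311 × 0.99342 ≈ 12230 billion.

$12,230 billion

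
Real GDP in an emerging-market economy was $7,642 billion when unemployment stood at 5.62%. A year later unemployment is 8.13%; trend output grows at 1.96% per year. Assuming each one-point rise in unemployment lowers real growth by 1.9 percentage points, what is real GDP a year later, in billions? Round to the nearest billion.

Δu = 8.13 - 5.62 = 2.51 points.
Okun's law (growth form): g_Y = g_Y* - β × Δu = 1.96 - 1.9 × (2.51) = 1.96 - 4.769 = -2.809%.
Real GDP in the next year = 7642 × (1 - 2.809/100) = 7642 × 0.97191 ≈ 7427 billion.

$7,427 billion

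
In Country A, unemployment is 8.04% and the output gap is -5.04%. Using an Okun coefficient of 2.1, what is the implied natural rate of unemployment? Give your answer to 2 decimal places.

5.64%

From Okun's law, u - u* = -(output gap)/β = -(-5.04)/2.1 = 2.4 points.
So u* = 8.04 - 2.4 = 5.64%.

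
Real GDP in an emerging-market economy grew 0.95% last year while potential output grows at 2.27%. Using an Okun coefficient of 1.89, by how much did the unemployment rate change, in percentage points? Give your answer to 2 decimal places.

Growth-rate Okun's law: g_Y = g_Y* - β × Δu, so Δu = (g_Y* - g_Y)/β.
Δu = (2.27 - 0.95)/1.89 = 1.32/1.89 = 0.70 percentage points.

0.70 percentage points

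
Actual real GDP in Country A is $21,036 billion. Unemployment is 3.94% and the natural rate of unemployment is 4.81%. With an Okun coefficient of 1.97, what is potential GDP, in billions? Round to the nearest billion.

Unemployment gap = 3.94 - 4.81 = -0.87 points, so output gap = -1.97 × (-0.87) = 1.7139%.
Since Y = Y* × (1 + gap/100), Y* = 21036/1.017139 ≈ 20682 billion.

$20,682 billion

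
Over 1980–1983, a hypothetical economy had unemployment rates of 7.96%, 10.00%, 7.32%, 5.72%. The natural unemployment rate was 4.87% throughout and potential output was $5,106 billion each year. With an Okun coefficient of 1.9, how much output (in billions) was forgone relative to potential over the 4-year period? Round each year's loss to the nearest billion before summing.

$1,118 billion

Year 1980: gap = -1.9 × (7.96 - 4.87) = -5.871%, loss ≈ 5106 × 5.871/100 ≈ 300.
Year 1981: gap = -1.9 × (10 - 4.87) = -9.747%, loss ≈ 5106 × 9.747/100 ≈ 498.
Year 1982: gap = -1.9 × (7.32 - 4.87) = -4.655%, loss ≈ 5106 × 4.655/100 ≈ 238.
Year 1983: gap = -1.9 × (5.72 - 4.87) = -1.615%, loss ≈ 5106 × 1.615/100 ≈ 82.
Total lost output = 300 + 498 + 238 + 82 = 1118 billion.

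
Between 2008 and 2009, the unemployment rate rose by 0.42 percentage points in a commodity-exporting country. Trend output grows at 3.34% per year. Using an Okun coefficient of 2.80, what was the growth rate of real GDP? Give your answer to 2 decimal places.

2.16%

Growth-rate Okun's law: g_Y = g_Y* - β × Δu.
g_Y = 3.34 - 2.80 × (0.42) = 3.34 - 1.176 = 2.164%, i.e. 2.16% to 2 d.p.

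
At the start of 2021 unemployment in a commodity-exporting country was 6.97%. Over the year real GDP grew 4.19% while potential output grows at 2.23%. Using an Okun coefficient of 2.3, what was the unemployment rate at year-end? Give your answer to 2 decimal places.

Growth-rate Okun's law: g_Y = g_Y* - β × Δu, so Δu = (g_Y* - g_Y)/β.
Δu = (2.23 - 4.19)/2.3 = -1.96/2.3 = -0.85 percentage points.
Year-end unemployment = 6.97 - 0.85 = 6.12%.

6.12%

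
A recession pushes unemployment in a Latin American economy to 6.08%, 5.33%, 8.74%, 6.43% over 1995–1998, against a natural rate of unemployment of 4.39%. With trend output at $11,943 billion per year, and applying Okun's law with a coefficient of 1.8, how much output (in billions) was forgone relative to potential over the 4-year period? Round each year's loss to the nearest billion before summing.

$1,939 billion

Year 1995: gap = -1.8 × (6.08 - 4.39) = -3.042%, loss ≈ 11943 × 3.042/100 ≈ 363.
Year 1996: gap = -1.8 × (5.33 - 4.39) = -1.692%, loss ≈ 11943 × 1.692/100 ≈ 202.
Year 1997: gap = -1.8 × (8.74 - 4.39) = -7.83%, loss ≈ 11943 × 7.83/100 ≈ 935.
Year 1998: gap = -1.8 × (6.43 - 4.39) = -3.672%, loss ≈ 11943 × 3.672/100 ≈ 439.
Total lost output = 363 + 202 + 935 + 439 = 1939 billion.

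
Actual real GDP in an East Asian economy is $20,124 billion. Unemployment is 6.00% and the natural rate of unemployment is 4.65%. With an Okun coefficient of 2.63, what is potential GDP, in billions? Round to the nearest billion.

$20,865 billion

Unemployment gap = 6 - 4.65 = 1.35 points, so output gap = -2.63 × 1.35 = -3.5505%.
Since Y = Y* × (1 + gap/100), Y* = 20124/0.964495 ≈ 20865 billion.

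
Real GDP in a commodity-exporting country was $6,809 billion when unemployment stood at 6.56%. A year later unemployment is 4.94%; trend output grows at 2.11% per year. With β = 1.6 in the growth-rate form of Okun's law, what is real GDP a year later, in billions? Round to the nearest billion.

Δu = 4.94 - 6.56 = -1.62 points.
Okun's law (growth form): g_Y = g_Y* - β × Δu = 2.11 - 1.6 × (-1.62) = 2.11 + 2.592 = 4.702%.
Real GDP in the next year = 6809 × (1 + 4.702/100) = 6809 × 1.04702 ≈ 7129 billion.

$7,129 billion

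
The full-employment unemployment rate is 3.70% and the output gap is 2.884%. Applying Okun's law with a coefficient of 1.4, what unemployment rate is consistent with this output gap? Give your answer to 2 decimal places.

From Okun's law, u - u* = -(output gap)/β = -(2.884)/1.4 = -2.06 points.
So u = 3.7 - 2.06 = 1.64%.

1.64%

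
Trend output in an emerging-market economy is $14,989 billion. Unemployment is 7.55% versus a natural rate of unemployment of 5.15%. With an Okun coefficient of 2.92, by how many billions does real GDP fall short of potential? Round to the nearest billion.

Output gap = -2.92 × (7.55 - 5.15) = -2.92 × 2.4 = -7.008%.
Actual GDP ≈ 14989 × 0.92992 ≈ 13939 billion, so the shortfall is 14989 - 13939 = 1050 billion.

$1,050 billion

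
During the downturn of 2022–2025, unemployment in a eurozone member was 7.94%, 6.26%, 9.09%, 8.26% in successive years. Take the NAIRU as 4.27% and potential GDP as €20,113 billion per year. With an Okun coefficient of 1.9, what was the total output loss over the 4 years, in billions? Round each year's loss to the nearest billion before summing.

€5,529 billion

Year 2022: gap = -1.9 × (7.94 - 4.27) = -6.973%, loss ≈ 20113 × 6.973/100 ≈ 1402.
Year 2023: gap = -1.9 × (6.26 - 4.27) = -3.781%, loss ≈ 20113 × 3.781/100 ≈ 760.
Year 2024: gap = -1.9 × (9.09 - 4.27) = -9.158%, loss ≈ 20113 × 9.158/100 ≈ 1842.
Year 2025: gap = -1.9 × (8.26 - 4.27) = -7.581%, loss ≈ 20113 × 7.581/100 ≈ 1525.
Total lost output = 1402 + 760 + 1842 + 1525 = 5529 billion.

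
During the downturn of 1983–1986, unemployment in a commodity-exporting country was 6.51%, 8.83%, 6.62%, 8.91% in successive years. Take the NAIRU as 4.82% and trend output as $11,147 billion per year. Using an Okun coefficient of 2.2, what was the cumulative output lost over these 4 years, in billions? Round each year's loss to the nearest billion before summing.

$2,841 billion

Year 1983: gap = -2.2 × (6.51 - 4.82) = -3.718%, loss ≈ 11147 × 3.718/100 ≈ 414.
Year 1984: gap = -2.2 × (8.83 - 4.82) = -8.822%, loss ≈ 11147 × 8.822/100 ≈ 983.
Year 1985: gap = -2.2 × (6.62 - 4.82) = -3.96%, loss ≈ 11147 × 3.96/100 ≈ 441.
Year 1986: gap = -2.2 × (8.91 - 4.82) = -8.998%, loss ≈ 11147 × 8.998/100 ≈ 1003.
Total lost output = 414 + 983 + 441 + 1003 = 2841 billion.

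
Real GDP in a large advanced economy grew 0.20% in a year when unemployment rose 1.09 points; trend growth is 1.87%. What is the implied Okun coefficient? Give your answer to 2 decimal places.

Growth form: g_Y = g_Y* - β × Δu, so β = (g_Y* - g_Y)/Δu.
β = (1.87 - 0.2)/1.09 = 1.67/1.09 = 1.53.

β ≈ 1.53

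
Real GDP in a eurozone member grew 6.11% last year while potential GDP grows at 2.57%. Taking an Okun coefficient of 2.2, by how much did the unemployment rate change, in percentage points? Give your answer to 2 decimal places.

-1.61 percentage points

Growth-rate Okun's law: g_Y = g_Y* - β × Δu, so Δu = (g_Y* - g_Y)/β.
Δu = (2.57 - 6.11)/2.2 = -3.54/2.2 = -1.61 percentage points.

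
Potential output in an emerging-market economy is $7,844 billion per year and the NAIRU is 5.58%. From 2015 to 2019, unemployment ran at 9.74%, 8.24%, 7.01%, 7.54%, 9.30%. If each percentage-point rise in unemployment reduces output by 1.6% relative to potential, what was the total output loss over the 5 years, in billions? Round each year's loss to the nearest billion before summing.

Year 2015: gap = -1.6 × (9.74 - 5.58) = -6.656%, loss ≈ 7844 × 6.656/100 ≈ 522.
Year 2016: gap = -1.6 × (8.24 - 5.58) = -4.256%, loss ≈ 7844 × 4.256/100 ≈ 334.
Year 2017: gap = -1.6 × (7.01 - 5.58) = -2.288%, loss ≈ 7844 × 2.288/100 ≈ 179.
Year 2018: gap = -1.6 × (7.54 - 5.58) = -3.136%, loss ≈ 7844 × 3.136/100 ≈ 246.
Year 2019: gap = -1.6 × (9.3 - 5.58) = -5.952%, loss ≈ 7844 × 5.952/100 ≈ 467.
Total lost output = 522 + 334 + 179 + 246 + 467 = 1748 billion.

$1,748 billion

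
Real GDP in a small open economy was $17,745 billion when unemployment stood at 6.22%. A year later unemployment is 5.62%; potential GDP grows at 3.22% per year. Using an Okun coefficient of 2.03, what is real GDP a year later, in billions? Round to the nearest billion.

Δu = 5.62 - 6.22 = -0.6 points.
Okun's law (growth form): g_Y = g_Y* - β × Δu = 3.22 - 2.03 × (-0.60) = 3.22 + 1.218 = 4.438%.
Real GDP in the next year = 17745 × (1 + 4.438/100) = 17745 × 1.04438 ≈ 18533 billion.

$18,533 billion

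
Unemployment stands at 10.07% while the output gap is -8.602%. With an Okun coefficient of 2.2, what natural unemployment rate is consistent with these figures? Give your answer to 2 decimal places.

6.16%

From Okun's law, u - u* = -(output gap)/β = -(-8.602)/2.2 = 3.91 points.
So u* = 10.07 - 3.91 = 6.16%.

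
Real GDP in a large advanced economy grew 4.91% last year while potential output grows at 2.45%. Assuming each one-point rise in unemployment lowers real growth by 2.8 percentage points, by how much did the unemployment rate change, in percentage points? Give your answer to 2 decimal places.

Growth-rate Okun's law: g_Y = g_Y* - β × Δu, so Δu = (g_Y* - g_Y)/β.
Δu = (2.45 - 4.91)/2.8 = -2.46/2.8 = -0.88 percentage points.

-0.88 percentage points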